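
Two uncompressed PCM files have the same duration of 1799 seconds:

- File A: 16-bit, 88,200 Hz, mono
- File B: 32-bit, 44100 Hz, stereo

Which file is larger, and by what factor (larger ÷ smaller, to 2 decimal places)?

File B, by a factor of 2.00

File A: 88,200 × 2 × 1 = 176,400 bytes/s.
File B: 44,100 × 4 × 2 = 352,800 bytes/s.
File B is larger; ratio = 634,687,200 / 317,343,600 = 2.00.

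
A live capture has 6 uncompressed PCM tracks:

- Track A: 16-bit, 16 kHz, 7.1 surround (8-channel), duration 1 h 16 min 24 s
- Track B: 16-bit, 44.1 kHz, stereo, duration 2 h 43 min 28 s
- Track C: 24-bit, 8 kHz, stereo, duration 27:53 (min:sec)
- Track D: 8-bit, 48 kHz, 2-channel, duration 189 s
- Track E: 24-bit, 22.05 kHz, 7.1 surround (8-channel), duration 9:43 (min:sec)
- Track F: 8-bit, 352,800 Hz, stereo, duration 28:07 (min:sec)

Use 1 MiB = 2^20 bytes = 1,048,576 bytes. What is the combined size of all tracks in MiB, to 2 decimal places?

4292.44 MiB

Track A: 1 h 16 min 24 s = 4,584 s; 16,000 × 4,584 × 2 × 8 = 1,173,504,000 bytes.
Track B: 2 h 43 min 28 s = 9,808 s; 44,100 × 9,808 × 2 × 2 = 1,730,131,200 bytes.
Track C: 27:53 (min:sec) = 1,673 s; 8,000 × 1,673 × 3 × 2 = 80,304,000 bytes.
Track D: 48,000 × 189 × 1 × 2 = 18,144,000 bytes.
Track E: 9:43 (min:sec) = 583 s; 22,050 × 583 × 3 × 8 = 308,523,600 bytes.
Track F: 28:07 (min:sec) = 1,687 s; 352,800 × 1,687 × 1 × 2 = 1,190,347,200 bytes.
Total = 4,500,954,000 bytes = 4292.44 MiB.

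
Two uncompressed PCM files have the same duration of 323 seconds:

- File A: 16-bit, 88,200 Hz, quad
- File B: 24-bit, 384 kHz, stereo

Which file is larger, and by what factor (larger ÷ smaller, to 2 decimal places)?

File A: 88,200 × 2 × 4 = 705,600 bytes/s.
File B: 384,000 × 3 × 2 = 2,304,000 bytes/s.
File B is larger; ratio = 744,192,000 / 227,908,800 = 3.27.

File B, by a factor of 3.27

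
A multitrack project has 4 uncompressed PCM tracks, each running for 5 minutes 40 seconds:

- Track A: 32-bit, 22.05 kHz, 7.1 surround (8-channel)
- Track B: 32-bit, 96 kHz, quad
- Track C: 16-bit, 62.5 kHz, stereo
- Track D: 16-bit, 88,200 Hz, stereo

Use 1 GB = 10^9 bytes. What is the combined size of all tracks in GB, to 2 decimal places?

0.97 GB

5 minutes 40 seconds = 340 s.
Track A: 22,050 × 340 × 4 × 8 = 239,904,000 bytes.
Track B: 96,000 × 340 × 4 × 4 = 522,240,000 bytes.
Track C: 62,500 × 340 × 2 × 2 = 85,000,000 bytes.
Track D: 88,200 × 340 × 2 × 2 = 119,952,000 bytes.
Total = 967,096,000 bytes = 0.97 GB.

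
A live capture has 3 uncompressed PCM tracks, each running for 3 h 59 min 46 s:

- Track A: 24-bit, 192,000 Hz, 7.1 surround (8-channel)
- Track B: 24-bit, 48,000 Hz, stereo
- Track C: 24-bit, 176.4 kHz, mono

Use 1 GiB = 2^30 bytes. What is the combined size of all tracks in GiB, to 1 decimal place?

3 h 59 min 46 s = 14,386 s.
Track A: 192,000 × 14,386 × 3 × 8 = 66,290,688,000 bytes.
Track B: 48,000 × 14,386 × 3 × 2 = 4,143,168,000 bytes.
Track C: 176,400 × 14,386 × 3 × 1 = 7,613,071,200 bytes.
Total = 78,046,927,200 bytes = 72.7 GiB.

72.7 GiB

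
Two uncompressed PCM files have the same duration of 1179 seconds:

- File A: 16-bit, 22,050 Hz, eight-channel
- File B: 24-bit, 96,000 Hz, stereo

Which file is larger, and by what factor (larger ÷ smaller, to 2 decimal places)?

File B, by a factor of 1.63

File A: 22,050 × 2 × 8 = 352,800 bytes/s.
File B: 96,000 × 3 × 2 = 576,000 bytes/s.
File B is larger; ratio = 679,104,000 / 415,951,200 = 1.63.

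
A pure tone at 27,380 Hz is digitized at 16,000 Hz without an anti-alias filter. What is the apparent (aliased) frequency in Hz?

4,620 Hz

Nyquist = 16,000/2 = 8,000 Hz; 27,380 Hz exceeds it.
Alias = |27,380 − 2×16,000| = |27,380 − 32,000| = 4,620 Hz.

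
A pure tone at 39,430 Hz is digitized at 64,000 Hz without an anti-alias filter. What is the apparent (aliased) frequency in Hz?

Nyquist = 64,000/2 = 32,000 Hz; 39,430 Hz exceeds it.
Alias = |39,430 − 1×64,000| = |39,430 − 64,000| = 24,570 Hz.

24,570 Hz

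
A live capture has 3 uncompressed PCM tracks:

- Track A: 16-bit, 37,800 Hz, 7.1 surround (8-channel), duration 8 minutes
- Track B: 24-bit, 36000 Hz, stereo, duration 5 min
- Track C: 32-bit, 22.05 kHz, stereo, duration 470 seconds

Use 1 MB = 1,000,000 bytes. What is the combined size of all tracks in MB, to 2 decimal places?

Track A: 8 minutes = 480 s; 37,800 × 480 × 2 × 8 = 290,304,000 bytes.
Track B: 5 min = 300 s; 36,000 × 300 × 3 × 2 = 64,800,000 bytes.
Track C: 22,050 × 470 × 4 × 2 = 82,908,000 bytes.
Total = 438,012,000 bytes = 438.01 MB.

438.01 MB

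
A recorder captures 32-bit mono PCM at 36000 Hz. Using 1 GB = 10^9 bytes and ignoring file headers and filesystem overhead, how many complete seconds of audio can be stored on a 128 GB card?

888,888 seconds

Uncompressed byte rate = 36,000 × 4 × 1 = 144,000 bytes/s.
Capacity = 128 × 1,000,000,000 = 128,000,000,000 bytes.
128,000,000,000 / 144,000 ≈ 888888.89 s → 888,888 seconds.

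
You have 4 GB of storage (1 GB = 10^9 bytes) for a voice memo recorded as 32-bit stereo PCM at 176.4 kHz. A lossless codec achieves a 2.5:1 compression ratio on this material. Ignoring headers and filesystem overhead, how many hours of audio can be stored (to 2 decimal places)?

Uncompressed byte rate = 176,400 × 4 × 2 = 1,411,200 bytes/s.
After 2.5:1 compression, effective rate ≈ 564480 bytes/s.
Capacity = 4 × 1,000,000,000 = 4,000,000,000 bytes.
4,000,000,000 / effective rate ≈ 7086.17 s → 1.97 hours.

1.97 hours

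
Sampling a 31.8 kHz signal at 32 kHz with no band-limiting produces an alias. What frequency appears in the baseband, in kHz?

Nyquist = 32,000/2 = 16,000 Hz; 31,800 Hz exceeds it.
Alias = |31,800 − 1×32,000| = |31,800 − 32,000| = 200 Hz = 0.2 kHz.

0.2 kHz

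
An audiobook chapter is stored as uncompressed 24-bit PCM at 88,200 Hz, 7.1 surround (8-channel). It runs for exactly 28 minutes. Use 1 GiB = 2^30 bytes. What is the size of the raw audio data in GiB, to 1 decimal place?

3.3 GiB

Duration = exactly 28 minutes = 1,680 s.
Bytes = 88,200 samples/s × 1,680 s × 3 bytes/sample × 8 ch = 3,556,224,000 bytes.
3,556,224,000 / 1,073,741,824 = 3.3 GiB.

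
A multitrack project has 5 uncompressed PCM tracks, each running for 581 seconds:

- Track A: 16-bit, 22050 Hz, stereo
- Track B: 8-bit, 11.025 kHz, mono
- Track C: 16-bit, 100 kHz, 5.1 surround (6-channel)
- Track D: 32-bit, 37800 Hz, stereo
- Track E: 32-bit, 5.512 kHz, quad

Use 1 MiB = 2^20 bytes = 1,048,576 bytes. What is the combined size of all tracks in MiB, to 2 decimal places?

936.30 MiB

Track A: 22,050 × 581 × 2 × 2 = 51,244,200 bytes.
Track B: 11,025 × 581 × 1 × 1 = 6,405,525 bytes.
Track C: 100,000 × 581 × 2 × 6 = 697,200,000 bytes.
Track D: 37,800 × 581 × 4 × 2 = 175,694,400 bytes.
Track E: 5,512 × 581 × 4 × 4 = 51,239,552 bytes.
Total = 981,783,677 bytes = 936.30 MiB.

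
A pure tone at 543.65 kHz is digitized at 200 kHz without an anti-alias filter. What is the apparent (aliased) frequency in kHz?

56.35 kHz

Nyquist = 200,000/2 = 100,000 Hz; 543,650 Hz exceeds it.
Alias = |543,650 − 3×200,000| = |543,650 − 600,000| = 56,350 Hz = 56.35 kHz.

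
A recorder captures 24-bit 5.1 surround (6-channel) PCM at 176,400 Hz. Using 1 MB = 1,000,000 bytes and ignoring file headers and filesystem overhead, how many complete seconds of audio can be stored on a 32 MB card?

10 seconds

Uncompressed byte rate = 176,400 × 3 × 6 = 3,175,200 bytes/s.
Capacity = 32 × 1,000,000 = 32,000,000 bytes.
32,000,000 / 3,175,200 ≈ 10.08 s → 10 seconds.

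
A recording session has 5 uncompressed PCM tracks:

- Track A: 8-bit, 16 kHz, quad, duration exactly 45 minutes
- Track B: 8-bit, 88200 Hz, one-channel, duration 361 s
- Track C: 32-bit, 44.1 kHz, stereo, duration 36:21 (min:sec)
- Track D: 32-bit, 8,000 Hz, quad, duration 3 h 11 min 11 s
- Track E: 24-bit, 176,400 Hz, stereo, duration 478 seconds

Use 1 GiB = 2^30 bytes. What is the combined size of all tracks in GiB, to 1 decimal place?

Track A: exactly 45 minutes = 2,700 s; 16,000 × 2,700 × 1 × 4 = 172,800,000 bytes.
Track B: 88,200 × 361 × 1 × 1 = 31,840,200 bytes.
Track C: 36:21 (min:sec) = 2,181 s; 44,100 × 2,181 × 4 × 2 = 769,456,800 bytes.
Track D: 3 h 11 min 11 s = 11,471 s; 8,000 × 11,471 × 4 × 4 = 1,468,288,000 bytes.
Track E: 176,400 × 478 × 3 × 2 = 505,915,200 bytes.
Total = 2,948,300,200 bytes = 2.7 GiB.

2.7 GiB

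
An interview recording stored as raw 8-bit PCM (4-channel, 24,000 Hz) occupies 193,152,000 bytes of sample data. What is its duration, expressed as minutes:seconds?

Byte rate = 24,000 × 1 × 4 = 96,000 bytes/s.
Duration = 193,152,000 / 96,000 = 2,012 s.
2,012 s = 33:32.

33:32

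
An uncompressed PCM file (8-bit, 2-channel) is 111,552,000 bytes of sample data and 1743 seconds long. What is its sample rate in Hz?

Bytes = sample_rate × seconds × bytes_per_sample × channels.
sample_rate = 111,552,000 / (1,743 × 1 × 2) = 111,552,000 / 3,486 = 32,000 Hz.

32,000 Hz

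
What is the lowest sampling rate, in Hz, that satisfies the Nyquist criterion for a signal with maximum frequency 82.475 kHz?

Minimum sample rate = 2 × 82,475 Hz = 164,950 Hz.

164,950 Hz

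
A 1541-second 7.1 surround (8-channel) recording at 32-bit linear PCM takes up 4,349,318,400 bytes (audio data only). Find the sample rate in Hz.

88,200 Hz

Bytes = sample_rate × seconds × bytes_per_sample × channels.
sample_rate = 4,349,318,400 / (1,541 × 4 × 8) = 4,349,318,400 / 49,312 = 88,200 Hz.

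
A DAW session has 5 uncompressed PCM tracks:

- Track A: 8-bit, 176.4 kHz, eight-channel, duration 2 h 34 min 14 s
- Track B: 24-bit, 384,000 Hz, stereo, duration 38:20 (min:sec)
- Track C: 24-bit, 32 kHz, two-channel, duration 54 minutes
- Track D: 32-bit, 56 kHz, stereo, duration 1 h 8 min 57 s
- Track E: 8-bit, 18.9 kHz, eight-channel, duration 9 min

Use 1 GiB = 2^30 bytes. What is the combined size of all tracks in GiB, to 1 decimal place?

19.5 GiB

Track A: 2 h 34 min 14 s = 9,254 s; 176,400 × 9,254 × 1 × 8 = 13,059,244,800 bytes.
Track B: 38:20 (min:sec) = 2,300 s; 384,000 × 2,300 × 3 × 2 = 5,299,200,000 bytes.
Track C: 54 minutes = 3,240 s; 32,000 × 3,240 × 3 × 2 = 622,080,000 bytes.
Track D: 1 h 8 min 57 s = 4,137 s; 56,000 × 4,137 × 4 × 2 = 1,853,376,000 bytes.
Track E: 9 min = 540 s; 18,900 × 540 × 1 × 8 = 81,648,000 bytes.
Total = 20,915,548,800 bytes = 19.5 GiB.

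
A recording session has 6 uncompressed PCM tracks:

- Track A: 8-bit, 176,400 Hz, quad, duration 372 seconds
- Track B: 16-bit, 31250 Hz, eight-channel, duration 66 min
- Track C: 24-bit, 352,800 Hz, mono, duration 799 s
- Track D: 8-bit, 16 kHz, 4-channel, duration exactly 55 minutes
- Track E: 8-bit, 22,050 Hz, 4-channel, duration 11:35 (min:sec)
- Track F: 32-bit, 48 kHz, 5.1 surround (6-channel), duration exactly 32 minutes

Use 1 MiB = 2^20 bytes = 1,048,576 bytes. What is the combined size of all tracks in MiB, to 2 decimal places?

5314.33 MiB

Track A: 176,400 × 372 × 1 × 4 = 262,483,200 bytes.
Track B: 66 min = 3,960 s; 31,250 × 3,960 × 2 × 8 = 1,980,000,000 bytes.
Track C: 352,800 × 799 × 3 × 1 = 845,661,600 bytes.
Track D: exactly 55 minutes = 3,300 s; 16,000 × 3,300 × 1 × 4 = 211,200,000 bytes.
Track E: 11:35 (min:sec) = 695 s; 22,050 × 695 × 1 × 4 = 61,299,000 bytes.
Track F: exactly 32 minutes = 1,920 s; 48,000 × 1,920 × 4 × 6 = 2,211,840,000 bytes.
Total = 5,572,483,800 bytes = 5314.33 MiB.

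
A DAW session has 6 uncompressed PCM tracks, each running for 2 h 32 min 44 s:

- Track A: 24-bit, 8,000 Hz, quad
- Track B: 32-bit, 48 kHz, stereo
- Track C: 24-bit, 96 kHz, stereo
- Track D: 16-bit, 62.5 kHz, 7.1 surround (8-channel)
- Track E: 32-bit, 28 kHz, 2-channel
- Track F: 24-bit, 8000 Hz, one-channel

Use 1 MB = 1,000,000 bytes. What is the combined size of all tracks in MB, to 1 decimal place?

21113.9 MB

2 h 32 min 44 s = 9,164 s.
Track A: 8,000 × 9,164 × 3 × 4 = 879,744,000 bytes.
Track B: 48,000 × 9,164 × 4 × 2 = 3,518,976,000 bytes.
Track C: 96,000 × 9,164 × 3 × 2 = 5,278,464,000 bytes.
Track D: 62,500 × 9,164 × 2 × 8 = 9,164,000,000 bytes.
Track E: 28,000 × 9,164 × 4 × 2 = 2,052,736,000 bytes.
Track F: 8,000 × 9,164 × 3 × 1 = 219,936,000 bytes.
Total = 21,113,856,000 bytes = 21113.9 MB.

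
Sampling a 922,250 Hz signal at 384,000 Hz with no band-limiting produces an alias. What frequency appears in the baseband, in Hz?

Nyquist = 384,000/2 = 192,000 Hz; 922,250 Hz exceeds it.
Alias = |922,250 − 2×384,000| = |922,250 − 768,000| = 154,250 Hz.

154,250 Hz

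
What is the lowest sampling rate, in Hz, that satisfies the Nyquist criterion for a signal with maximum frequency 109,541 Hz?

Minimum sample rate = 2 × 109,541 Hz = 219,082 Hz.

219,082 Hz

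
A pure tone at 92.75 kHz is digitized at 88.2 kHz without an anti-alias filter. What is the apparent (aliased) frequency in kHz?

4.55 kHz

Nyquist = 88,200/2 = 44,100 Hz; 92,750 Hz exceeds it.
Alias = |92,750 − 1×88,200| = |92,750 − 88,200| = 4,550 Hz = 4.55 kHz.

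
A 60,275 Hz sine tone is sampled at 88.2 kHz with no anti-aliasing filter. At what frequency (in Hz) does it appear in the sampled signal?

Nyquist = 88,200/2 = 44,100 Hz; 60,275 Hz exceeds it.
Alias = |60,275 − 1×88,200| = |60,275 − 88,200| = 27,925 Hz.

27,925 Hz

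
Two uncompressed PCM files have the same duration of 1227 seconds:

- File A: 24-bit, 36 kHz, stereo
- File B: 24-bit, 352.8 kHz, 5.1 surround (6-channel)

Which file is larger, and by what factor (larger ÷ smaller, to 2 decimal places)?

File A: 36,000 × 3 × 2 = 216,000 bytes/s.
File B: 352,800 × 3 × 6 = 6,350,400 bytes/s.
File B is larger; ratio = 7,791,940,800 / 265,032,000 = 29.40.

File B, by a factor of 29.40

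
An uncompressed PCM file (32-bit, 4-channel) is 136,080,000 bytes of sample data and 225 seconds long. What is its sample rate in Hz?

37,800 Hz

Bytes = sample_rate × seconds × bytes_per_sample × channels.
sample_rate = 136,080,000 / (225 × 4 × 4) = 136,080,000 / 3,600 = 37,800 Hz.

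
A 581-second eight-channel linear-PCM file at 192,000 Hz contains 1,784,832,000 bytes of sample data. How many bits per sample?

16 bits

Bytes per sample = 1,784,832,000 / (192,000 × 581 × 8) = 1,784,832,000 / 892,416,000 = 2.
Bit depth = 2 × 8 = 16 bits.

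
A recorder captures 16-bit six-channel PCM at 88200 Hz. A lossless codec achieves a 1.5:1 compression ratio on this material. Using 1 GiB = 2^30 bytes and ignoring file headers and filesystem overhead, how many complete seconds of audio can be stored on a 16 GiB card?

Uncompressed byte rate = 88,200 × 2 × 6 = 1,058,400 bytes/s.
After 1.5:1 compression, effective rate ≈ 705600 bytes/s.
Capacity = 16 × 1,073,741,824 = 17,179,869,184 bytes.
17,179,869,184 / effective rate ≈ 24347.89 s → 24,347 seconds.

24,347 seconds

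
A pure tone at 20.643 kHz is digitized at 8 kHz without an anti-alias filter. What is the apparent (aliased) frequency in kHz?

Nyquist = 8,000/2 = 4,000 Hz; 20,643 Hz exceeds it.
Alias = |20,643 − 3×8,000| = |20,643 − 24,000| = 3,357 Hz = 3.357 kHz.

3.357 kHz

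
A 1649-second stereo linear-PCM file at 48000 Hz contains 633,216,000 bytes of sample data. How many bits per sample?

32 bits

Bytes per sample = 633,216,000 / (48,000 × 1,649 × 2) = 633,216,000 / 158,304,000 = 4.
Bit depth = 4 × 8 = 32 bits.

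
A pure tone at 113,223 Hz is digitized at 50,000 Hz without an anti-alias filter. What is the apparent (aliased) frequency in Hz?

Nyquist = 50,000/2 = 25,000 Hz; 113,223 Hz exceeds it.
Alias = |113,223 − 2×50,000| = |113,223 − 100,000| = 13,223 Hz.

13,223 Hz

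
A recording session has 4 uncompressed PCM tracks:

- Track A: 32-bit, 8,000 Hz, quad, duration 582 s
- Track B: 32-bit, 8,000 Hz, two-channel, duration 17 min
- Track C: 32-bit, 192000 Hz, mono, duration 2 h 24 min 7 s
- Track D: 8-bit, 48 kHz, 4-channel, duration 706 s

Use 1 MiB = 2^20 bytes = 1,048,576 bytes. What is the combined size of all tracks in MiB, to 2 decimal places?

Track A: 8,000 × 582 × 4 × 4 = 74,496,000 bytes.
Track B: 17 min = 1,020 s; 8,000 × 1,020 × 4 × 2 = 65,280,000 bytes.
Track C: 2 h 24 min 7 s = 8,647 s; 192,000 × 8,647 × 4 × 1 = 6,640,896,000 bytes.
Track D: 48,000 × 706 × 1 × 4 = 135,552,000 bytes.
Total = 6,916,224,000 bytes = 6595.83 MiB.

6595.83 MiB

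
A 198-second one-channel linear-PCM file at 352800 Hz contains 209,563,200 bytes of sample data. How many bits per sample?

Bytes per sample = 209,563,200 / (352,800 × 198 × 1) = 209,563,200 / 69,854,400 = 3.
Bit depth = 3 × 8 = 24 bits.

24 bits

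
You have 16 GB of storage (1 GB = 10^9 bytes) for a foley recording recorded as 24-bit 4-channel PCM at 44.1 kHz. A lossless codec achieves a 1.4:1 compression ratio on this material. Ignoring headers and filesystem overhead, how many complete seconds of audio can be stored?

Uncompressed byte rate = 44,100 × 3 × 4 = 529,200 bytes/s.
After 1.4:1 compression, effective rate ≈ 378000 bytes/s.
Capacity = 16 × 1,000,000,000 = 16,000,000,000 bytes.
16,000,000,000 / effective rate ≈ 42328.04 s → 42,328 seconds.

42,328 seconds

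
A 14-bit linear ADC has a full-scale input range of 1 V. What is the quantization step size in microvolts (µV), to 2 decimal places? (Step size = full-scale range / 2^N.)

61.04 µV

1 V / 2^14 = 1 / 16,384 V = 61.04 µV.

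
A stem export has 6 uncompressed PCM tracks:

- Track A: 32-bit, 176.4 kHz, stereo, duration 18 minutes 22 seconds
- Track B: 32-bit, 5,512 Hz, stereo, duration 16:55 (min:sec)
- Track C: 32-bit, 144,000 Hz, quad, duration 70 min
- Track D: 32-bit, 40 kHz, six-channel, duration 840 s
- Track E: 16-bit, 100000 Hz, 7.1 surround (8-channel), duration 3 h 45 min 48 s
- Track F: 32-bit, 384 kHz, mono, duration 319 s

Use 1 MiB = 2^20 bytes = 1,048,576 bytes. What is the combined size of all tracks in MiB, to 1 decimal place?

Track A: 18 minutes 22 seconds = 1,102 s; 176,400 × 1,102 × 4 × 2 = 1,555,142,400 bytes.
Track B: 16:55 (min:sec) = 1,015 s; 5,512 × 1,015 × 4 × 2 = 44,757,440 bytes.
Track C: 70 min = 4,200 s; 144,000 × 4,200 × 4 × 4 = 9,676,800,000 bytes.
Track D: 40,000 × 840 × 4 × 6 = 806,400,000 bytes.
Track E: 3 h 45 min 48 s = 13,548 s; 100,000 × 13,548 × 2 × 8 = 21,676,800,000 bytes.
Track F: 384,000 × 319 × 4 × 1 = 489,984,000 bytes.
Total = 34,249,883,840 bytes = 32663.2 MiB.

32663.2 MiB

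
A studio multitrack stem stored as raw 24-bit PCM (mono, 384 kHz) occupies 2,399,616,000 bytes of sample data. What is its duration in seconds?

Byte rate = 384,000 × 3 × 1 = 1,152,000 bytes/s.
Duration = 2,399,616,000 / 1,152,000 = 2,083 s.

2,083 seconds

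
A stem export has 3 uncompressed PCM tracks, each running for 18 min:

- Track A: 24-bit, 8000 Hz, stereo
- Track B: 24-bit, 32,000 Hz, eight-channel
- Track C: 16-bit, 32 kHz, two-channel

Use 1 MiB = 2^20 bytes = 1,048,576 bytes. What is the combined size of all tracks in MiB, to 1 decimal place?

18 min = 1,080 s.
Track A: 8,000 × 1,080 × 3 × 2 = 51,840,000 bytes.
Track B: 32,000 × 1,080 × 3 × 8 = 829,440,000 bytes.
Track C: 32,000 × 1,080 × 2 × 2 = 138,240,000 bytes.
Total = 1,019,520,000 bytes = 972.3 MiB.

972.3 MiB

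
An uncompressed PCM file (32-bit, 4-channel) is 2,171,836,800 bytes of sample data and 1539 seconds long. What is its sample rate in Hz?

88,200 Hz

Bytes = sample_rate × seconds × bytes_per_sample × channels.
sample_rate = 2,171,836,800 / (1,539 × 4 × 4) = 2,171,836,800 / 24,624 = 88,200 Hz.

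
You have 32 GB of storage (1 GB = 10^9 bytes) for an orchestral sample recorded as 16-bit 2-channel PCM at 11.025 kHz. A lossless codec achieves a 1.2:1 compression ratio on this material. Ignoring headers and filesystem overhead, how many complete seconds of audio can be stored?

870,748 seconds

Uncompressed byte rate = 11,025 × 2 × 2 = 44,100 bytes/s.
After 1.2:1 compression, effective rate ≈ 36750 bytes/s.
Capacity = 32 × 1,000,000,000 = 32,000,000,000 bytes.
32,000,000,000 / effective rate ≈ 870748.3 s → 870,748 seconds.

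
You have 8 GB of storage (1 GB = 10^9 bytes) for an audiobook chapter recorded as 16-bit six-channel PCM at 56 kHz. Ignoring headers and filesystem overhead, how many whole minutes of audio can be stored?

Uncompressed byte rate = 56,000 × 2 × 6 = 672,000 bytes/s.
Capacity = 8 × 1,000,000,000 = 8,000,000,000 bytes.
8,000,000,000 / 672,000 ≈ 11904.76 s → 198 minutes.

198 minutes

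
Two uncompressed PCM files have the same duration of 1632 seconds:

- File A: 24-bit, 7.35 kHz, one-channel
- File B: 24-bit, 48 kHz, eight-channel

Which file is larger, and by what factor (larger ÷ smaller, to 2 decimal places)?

File A: 7,350 × 3 × 1 = 22,050 bytes/s.
File B: 48,000 × 3 × 8 = 1,152,000 bytes/s.
File B is larger; ratio = 1,880,064,000 / 35,985,600 = 52.24.

File B, by a factor of 52.24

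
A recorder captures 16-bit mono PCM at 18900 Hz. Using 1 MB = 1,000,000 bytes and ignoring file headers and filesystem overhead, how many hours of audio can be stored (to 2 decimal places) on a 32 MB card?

Uncompressed byte rate = 18,900 × 2 × 1 = 37,800 bytes/s.
Capacity = 32 × 1,000,000 = 32,000,000 bytes.
32,000,000 / 37,800 ≈ 846.56 s → 0.24 hours.

0.24 hours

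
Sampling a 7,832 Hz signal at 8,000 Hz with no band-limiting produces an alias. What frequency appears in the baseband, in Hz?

168 Hz

Nyquist = 8,000/2 = 4,000 Hz; 7,832 Hz exceeds it.
Alias = |7,832 − 1×8,000| = |7,832 − 8,000| = 168 Hz.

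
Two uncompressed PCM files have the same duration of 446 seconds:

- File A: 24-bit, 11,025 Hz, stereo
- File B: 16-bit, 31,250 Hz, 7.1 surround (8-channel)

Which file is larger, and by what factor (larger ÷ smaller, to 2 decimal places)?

File A: 11,025 × 3 × 2 = 66,150 bytes/s.
File B: 31,250 × 2 × 8 = 500,000 bytes/s.
File B is larger; ratio = 223,000,000 / 29,502,900 = 7.56.

File B, by a factor of 7.56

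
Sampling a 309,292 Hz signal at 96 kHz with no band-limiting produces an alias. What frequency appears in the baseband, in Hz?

21,292 Hz

Nyquist = 96,000/2 = 48,000 Hz; 309,292 Hz exceeds it.
Alias = |309,292 − 3×96,000| = |309,292 − 288,000| = 21,292 Hz.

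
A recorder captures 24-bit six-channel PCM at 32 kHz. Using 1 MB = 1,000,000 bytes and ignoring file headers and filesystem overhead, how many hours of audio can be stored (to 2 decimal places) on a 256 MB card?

0.12 hours

Uncompressed byte rate = 32,000 × 3 × 6 = 576,000 bytes/s.
Capacity = 256 × 1,000,000 = 256,000,000 bytes.
256,000,000 / 576,000 ≈ 444.44 s → 0.12 hours.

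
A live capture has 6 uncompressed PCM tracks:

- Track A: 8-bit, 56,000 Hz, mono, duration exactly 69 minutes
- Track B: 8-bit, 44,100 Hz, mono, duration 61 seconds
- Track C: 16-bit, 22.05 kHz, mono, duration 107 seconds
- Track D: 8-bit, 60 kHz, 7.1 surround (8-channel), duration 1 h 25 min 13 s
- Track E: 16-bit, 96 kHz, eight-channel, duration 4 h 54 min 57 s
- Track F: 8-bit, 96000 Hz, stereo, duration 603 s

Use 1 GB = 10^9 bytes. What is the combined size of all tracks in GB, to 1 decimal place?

Track A: exactly 69 minutes = 4,140 s; 56,000 × 4,140 × 1 × 1 = 231,840,000 bytes.
Track B: 44,100 × 61 × 1 × 1 = 2,690,100 bytes.
Track C: 22,050 × 107 × 2 × 1 = 4,718,700 bytes.
Track D: 1 h 25 min 13 s = 5,113 s; 60,000 × 5,113 × 1 × 8 = 2,454,240,000 bytes.
Track E: 4 h 54 min 57 s = 17,697 s; 96,000 × 17,697 × 2 × 8 = 27,182,592,000 bytes.
Track F: 96,000 × 603 × 1 × 2 = 115,776,000 bytes.
Total = 29,991,856,800 bytes = 30.0 GB.

30.0 GB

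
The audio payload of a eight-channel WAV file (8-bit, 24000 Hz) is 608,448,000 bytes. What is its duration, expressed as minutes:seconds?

52:49

Byte rate = 24,000 × 1 × 8 = 192,000 bytes/s.
Duration = 608,448,000 / 192,000 = 3,169 s.
3,169 s = 52:49.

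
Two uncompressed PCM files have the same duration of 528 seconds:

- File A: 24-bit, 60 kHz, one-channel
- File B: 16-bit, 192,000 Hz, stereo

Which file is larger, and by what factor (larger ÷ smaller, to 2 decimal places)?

File A: 60,000 × 3 × 1 = 180,000 bytes/s.
File B: 192,000 × 2 × 2 = 768,000 bytes/s.
File B is larger; ratio = 405,504,000 / 95,040,000 = 4.27.

File B, by a factor of 4.27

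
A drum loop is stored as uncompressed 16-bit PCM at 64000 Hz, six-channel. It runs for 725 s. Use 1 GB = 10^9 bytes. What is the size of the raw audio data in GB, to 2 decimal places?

Bytes = 64,000 samples/s × 725 s × 2 bytes/sample × 6 ch = 556,800,000 bytes.
556,800,000 / 1,000,000,000 = 0.56 GB.

0.56 GB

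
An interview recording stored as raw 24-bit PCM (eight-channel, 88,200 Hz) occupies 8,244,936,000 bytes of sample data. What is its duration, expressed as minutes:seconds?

Byte rate = 88,200 × 3 × 8 = 2,116,800 bytes/s.
Duration = 8,244,936,000 / 2,116,800 = 3,895 s.
3,895 s = 64:55.

64:55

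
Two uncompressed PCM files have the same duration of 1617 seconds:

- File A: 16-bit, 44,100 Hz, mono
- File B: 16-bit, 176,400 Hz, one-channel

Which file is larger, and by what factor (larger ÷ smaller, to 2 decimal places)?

File A: 44,100 × 2 × 1 = 88,200 bytes/s.
File B: 176,400 × 2 × 1 = 352,800 bytes/s.
File B is larger; ratio = 570,477,600 / 142,619,400 = 4.00.

File B, by a factor of 4.00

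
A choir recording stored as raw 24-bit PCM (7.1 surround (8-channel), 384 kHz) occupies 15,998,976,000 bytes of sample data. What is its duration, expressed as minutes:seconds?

28:56

Byte rate = 384,000 × 3 × 8 = 9,216,000 bytes/s.
Duration = 15,998,976,000 / 9,216,000 = 1,736 s.
1,736 s = 28:56.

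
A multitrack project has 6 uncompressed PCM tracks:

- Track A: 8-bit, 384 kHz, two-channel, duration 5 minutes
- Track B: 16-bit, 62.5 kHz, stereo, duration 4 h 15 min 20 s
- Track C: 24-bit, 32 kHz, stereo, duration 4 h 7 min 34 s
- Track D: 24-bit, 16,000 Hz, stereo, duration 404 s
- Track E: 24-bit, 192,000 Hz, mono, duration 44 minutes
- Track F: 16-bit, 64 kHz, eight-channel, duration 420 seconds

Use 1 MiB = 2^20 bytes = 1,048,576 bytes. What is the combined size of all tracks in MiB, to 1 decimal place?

8489.5 MiB

Track A: 5 minutes = 300 s; 384,000 × 300 × 1 × 2 = 230,400,000 bytes.
Track B: 4 h 15 min 20 s = 15,320 s; 62,500 × 15,320 × 2 × 2 = 3,830,000,000 bytes.
Track C: 4 h 7 min 34 s = 14,854 s; 32,000 × 14,854 × 3 × 2 = 2,851,968,000 bytes.
Track D: 16,000 × 404 × 3 × 2 = 38,784,000 bytes.
Track E: 44 minutes = 2,640 s; 192,000 × 2,640 × 3 × 1 = 1,520,640,000 bytes.
Track F: 64,000 × 420 × 2 × 8 = 430,080,000 bytes.
Total = 8,901,872,000 bytes = 8489.5 MiB.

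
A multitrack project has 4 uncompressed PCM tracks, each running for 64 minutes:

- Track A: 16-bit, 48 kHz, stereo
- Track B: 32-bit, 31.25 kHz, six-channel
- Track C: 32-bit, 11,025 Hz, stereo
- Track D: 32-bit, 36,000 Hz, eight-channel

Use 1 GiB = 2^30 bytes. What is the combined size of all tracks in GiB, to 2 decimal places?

64 minutes = 3,840 s.
Track A: 48,000 × 3,840 × 2 × 2 = 737,280,000 bytes.
Track B: 31,250 × 3,840 × 4 × 6 = 2,880,000,000 bytes.
Track C: 11,025 × 3,840 × 4 × 2 = 338,688,000 bytes.
Track D: 36,000 × 3,840 × 4 × 8 = 4,423,680,000 bytes.
Total = 8,379,648,000 bytes = 7.80 GiB.

7.80 GiB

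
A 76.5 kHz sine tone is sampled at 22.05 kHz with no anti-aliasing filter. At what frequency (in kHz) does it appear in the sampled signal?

Nyquist = 22,050/2 = 11,025 Hz; 76,500 Hz exceeds it.
Alias = |76,500 − 3×22,050| = |76,500 − 66,150| = 10,350 Hz = 10.35 kHz.

10.35 kHz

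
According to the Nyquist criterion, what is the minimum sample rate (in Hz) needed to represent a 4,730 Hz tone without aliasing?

9,460 Hz

Minimum sample rate = 2 × 4,730 Hz = 9,460 Hz.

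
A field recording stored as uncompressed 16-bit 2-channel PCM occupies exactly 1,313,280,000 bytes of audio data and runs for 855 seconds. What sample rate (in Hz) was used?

Bytes = sample_rate × seconds × bytes_per_sample × channels.
sample_rate = 1,313,280,000 / (855 × 2 × 2) = 1,313,280,000 / 3,420 = 384,000 Hz.

384,000 Hz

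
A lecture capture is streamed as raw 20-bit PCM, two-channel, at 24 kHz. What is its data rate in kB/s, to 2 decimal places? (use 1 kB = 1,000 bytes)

Bit rate = 24,000 × 20 × 2 = 960,000 bits/s.
960,000 / 8 = 120,000 B/s = 120.00 kB/s.

120.00 kB/s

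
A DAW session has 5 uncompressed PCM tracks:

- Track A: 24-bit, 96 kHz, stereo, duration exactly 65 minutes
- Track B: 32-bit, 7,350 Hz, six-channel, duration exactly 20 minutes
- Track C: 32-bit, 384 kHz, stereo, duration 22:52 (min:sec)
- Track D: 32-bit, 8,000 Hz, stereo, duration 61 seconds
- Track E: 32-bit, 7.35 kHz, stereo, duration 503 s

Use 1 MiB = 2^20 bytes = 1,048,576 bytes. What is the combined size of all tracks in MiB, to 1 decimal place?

Track A: exactly 65 minutes = 3,900 s; 96,000 × 3,900 × 3 × 2 = 2,246,400,000 bytes.
Track B: exactly 20 minutes = 1,200 s; 7,350 × 1,200 × 4 × 6 = 211,680,000 bytes.
Track C: 22:52 (min:sec) = 1,372 s; 384,000 × 1,372 × 4 × 2 = 4,214,784,000 bytes.
Track D: 8,000 × 61 × 4 × 2 = 3,904,000 bytes.
Track E: 7,350 × 503 × 4 × 2 = 29,576,400 bytes.
Total = 6,706,344,400 bytes = 6395.7 MiB.

6395.7 MiB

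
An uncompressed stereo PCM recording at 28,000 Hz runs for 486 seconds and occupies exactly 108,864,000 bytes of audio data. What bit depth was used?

32 bits

Bytes per sample = 108,864,000 / (28,000 × 486 × 2) = 108,864,000 / 27,216,000 = 4.
Bit depth = 4 × 8 = 32 bits.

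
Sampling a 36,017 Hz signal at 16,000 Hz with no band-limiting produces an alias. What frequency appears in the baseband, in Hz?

Nyquist = 16,000/2 = 8,000 Hz; 36,017 Hz exceeds it.
Alias = |36,017 − 2×16,000| = |36,017 − 32,000| = 4,017 Hz.

4,017 Hz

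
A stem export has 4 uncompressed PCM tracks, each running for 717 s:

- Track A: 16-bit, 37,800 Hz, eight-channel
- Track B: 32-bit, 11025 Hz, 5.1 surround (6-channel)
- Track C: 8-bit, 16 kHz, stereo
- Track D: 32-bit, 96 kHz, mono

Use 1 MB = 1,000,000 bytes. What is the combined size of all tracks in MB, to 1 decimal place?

Track A: 37,800 × 717 × 2 × 8 = 433,641,600 bytes.
Track B: 11,025 × 717 × 4 × 6 = 189,718,200 bytes.
Track C: 16,000 × 717 × 1 × 2 = 22,944,000 bytes.
Track D: 96,000 × 717 × 4 × 1 = 275,328,000 bytes.
Total = 921,631,800 bytes = 921.6 MB.

921.6 MB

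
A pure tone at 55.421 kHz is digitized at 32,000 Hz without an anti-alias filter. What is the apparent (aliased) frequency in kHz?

8.579 kHz

Nyquist = 32,000/2 = 16,000 Hz; 55,421 Hz exceeds it.
Alias = |55,421 − 2×32,000| = |55,421 − 64,000| = 8,579 Hz = 8.579 kHz.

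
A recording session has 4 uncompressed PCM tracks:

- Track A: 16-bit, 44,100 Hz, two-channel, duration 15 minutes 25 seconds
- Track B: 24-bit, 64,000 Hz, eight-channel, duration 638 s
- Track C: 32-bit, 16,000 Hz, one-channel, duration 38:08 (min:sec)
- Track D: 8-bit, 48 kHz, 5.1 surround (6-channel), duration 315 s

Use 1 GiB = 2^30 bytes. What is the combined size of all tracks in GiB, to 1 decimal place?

Track A: 15 minutes 25 seconds = 925 s; 44,100 × 925 × 2 × 2 = 163,170,000 bytes.
Track B: 64,000 × 638 × 3 × 8 = 979,968,000 bytes.
Track C: 38:08 (min:sec) = 2,288 s; 16,000 × 2,288 × 4 × 1 = 146,432,000 bytes.
Track D: 48,000 × 315 × 1 × 6 = 90,720,000 bytes.
Total = 1,380,290,000 bytes = 1.3 GiB.

1.3 GiB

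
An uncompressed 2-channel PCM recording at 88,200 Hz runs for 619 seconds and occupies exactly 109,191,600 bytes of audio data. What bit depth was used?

8 bits

Bytes per sample = 109,191,600 / (88,200 × 619 × 2) = 109,191,600 / 109,191,600 = 1.
Bit depth = 1 × 8 = 8 bits.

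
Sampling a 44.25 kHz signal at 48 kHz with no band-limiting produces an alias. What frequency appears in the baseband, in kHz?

Nyquist = 48,000/2 = 24,000 Hz; 44,250 Hz exceeds it.
Alias = |44,250 − 1×48,000| = |44,250 − 48,000| = 3,750 Hz = 3.75 kHz.

3.75 kHz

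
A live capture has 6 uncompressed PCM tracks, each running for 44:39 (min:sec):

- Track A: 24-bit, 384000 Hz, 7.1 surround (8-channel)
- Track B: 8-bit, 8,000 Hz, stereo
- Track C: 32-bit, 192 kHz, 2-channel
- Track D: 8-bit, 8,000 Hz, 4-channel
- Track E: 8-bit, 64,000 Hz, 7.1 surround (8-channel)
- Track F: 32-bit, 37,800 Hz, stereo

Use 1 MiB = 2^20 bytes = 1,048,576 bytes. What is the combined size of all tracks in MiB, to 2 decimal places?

44:39 (min:sec) = 2,679 s.
Track A: 384,000 × 2,679 × 3 × 8 = 24,689,664,000 bytes.
Track B: 8,000 × 2,679 × 1 × 2 = 42,864,000 bytes.
Track C: 192,000 × 2,679 × 4 × 2 = 4,114,944,000 bytes.
Track D: 8,000 × 2,679 × 1 × 4 = 85,728,000 bytes.
Track E: 64,000 × 2,679 × 1 × 8 = 1,371,648,000 bytes.
Track F: 37,800 × 2,679 × 4 × 2 = 810,129,600 bytes.
Total = 31,114,977,600 bytes = 29673.55 MiB.

29673.55 MiB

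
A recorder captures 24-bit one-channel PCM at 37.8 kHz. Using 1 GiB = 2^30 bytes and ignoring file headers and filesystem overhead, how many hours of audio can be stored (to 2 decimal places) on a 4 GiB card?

10.52 hours

Uncompressed byte rate = 37,800 × 3 × 1 = 113,400 bytes/s.
Capacity = 4 × 1,073,741,824 = 4,294,967,296 bytes.
4,294,967,296 / 113,400 ≈ 37874.49 s → 10.52 hours.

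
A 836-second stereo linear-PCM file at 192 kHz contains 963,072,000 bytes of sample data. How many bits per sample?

Bytes per sample = 963,072,000 / (192,000 × 836 × 2) = 963,072,000 / 321,024,000 = 3.
Bit depth = 3 × 8 = 24 bits.

24 bits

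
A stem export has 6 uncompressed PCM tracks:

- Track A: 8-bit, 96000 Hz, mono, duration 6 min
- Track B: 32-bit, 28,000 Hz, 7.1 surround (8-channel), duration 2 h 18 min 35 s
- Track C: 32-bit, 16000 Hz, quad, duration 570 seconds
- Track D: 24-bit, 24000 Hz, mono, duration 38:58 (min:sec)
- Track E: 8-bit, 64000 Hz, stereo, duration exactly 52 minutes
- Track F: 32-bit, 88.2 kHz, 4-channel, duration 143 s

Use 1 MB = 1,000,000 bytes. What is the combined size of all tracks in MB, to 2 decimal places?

8400.22 MB

Track A: 6 min = 360 s; 96,000 × 360 × 1 × 1 = 34,560,000 bytes.
Track B: 2 h 18 min 35 s = 8,315 s; 28,000 × 8,315 × 4 × 8 = 7,450,240,000 bytes.
Track C: 16,000 × 570 × 4 × 4 = 145,920,000 bytes.
Track D: 38:58 (min:sec) = 2,338 s; 24,000 × 2,338 × 3 × 1 = 168,336,000 bytes.
Track E: exactly 52 minutes = 3,120 s; 64,000 × 3,120 × 1 × 2 = 399,360,000 bytes.
Track F: 88,200 × 143 × 4 × 4 = 201,801,600 bytes.
Total = 8,400,217,600 bytes = 8400.22 MB.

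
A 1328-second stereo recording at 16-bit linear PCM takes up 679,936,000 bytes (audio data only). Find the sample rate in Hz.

128,000 Hz

Bytes = sample_rate × seconds × bytes_per_sample × channels.
sample_rate = 679,936,000 / (1,328 × 2 × 2) = 679,936,000 / 5,312 = 128,000 Hz.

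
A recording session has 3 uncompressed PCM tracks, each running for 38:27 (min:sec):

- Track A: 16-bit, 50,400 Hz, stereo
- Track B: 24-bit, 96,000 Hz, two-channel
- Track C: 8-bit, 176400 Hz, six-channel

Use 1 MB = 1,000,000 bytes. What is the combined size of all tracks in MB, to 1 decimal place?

4235.7 MB

38:27 (min:sec) = 2,307 s.
Track A: 50,400 × 2,307 × 2 × 2 = 465,091,200 bytes.
Track B: 96,000 × 2,307 × 3 × 2 = 1,328,832,000 bytes.
Track C: 176,400 × 2,307 × 1 × 6 = 2,441,728,800 bytes.
Total = 4,235,652,000 bytes = 4235.7 MB.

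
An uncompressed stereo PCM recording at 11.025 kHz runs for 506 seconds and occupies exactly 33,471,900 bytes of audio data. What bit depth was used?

24 bits

Bytes per sample = 33,471,900 / (11,025 × 506 × 2) = 33,471,900 / 11,157,300 = 3.
Bit depth = 3 × 8 = 24 bits.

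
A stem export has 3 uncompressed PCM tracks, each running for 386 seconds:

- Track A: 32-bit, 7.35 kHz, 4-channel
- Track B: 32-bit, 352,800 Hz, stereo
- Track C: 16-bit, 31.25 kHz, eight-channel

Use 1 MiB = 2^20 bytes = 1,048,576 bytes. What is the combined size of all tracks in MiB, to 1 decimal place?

Track A: 7,350 × 386 × 4 × 4 = 45,393,600 bytes.
Track B: 352,800 × 386 × 4 × 2 = 1,089,446,400 bytes.
Track C: 31,250 × 386 × 2 × 8 = 193,000,000 bytes.
Total = 1,327,840,000 bytes = 1266.3 MiB.

1266.3 MiB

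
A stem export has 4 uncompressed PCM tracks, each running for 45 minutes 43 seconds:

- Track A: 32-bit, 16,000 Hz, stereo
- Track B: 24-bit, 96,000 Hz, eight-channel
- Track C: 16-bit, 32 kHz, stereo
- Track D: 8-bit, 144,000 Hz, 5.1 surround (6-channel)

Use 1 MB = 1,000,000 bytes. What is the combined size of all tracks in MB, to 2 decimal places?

45 minutes 43 seconds = 2,743 s.
Track A: 16,000 × 2,743 × 4 × 2 = 351,104,000 bytes.
Track B: 96,000 × 2,743 × 3 × 8 = 6,319,872,000 bytes.
Track C: 32,000 × 2,743 × 2 × 2 = 351,104,000 bytes.
Track D: 144,000 × 2,743 × 1 × 6 = 2,369,952,000 bytes.
Total = 9,392,032,000 bytes = 9392.03 MB.

9392.03 MB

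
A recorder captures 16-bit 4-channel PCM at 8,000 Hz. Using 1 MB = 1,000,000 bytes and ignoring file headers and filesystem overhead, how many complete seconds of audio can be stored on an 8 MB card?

Uncompressed byte rate = 8,000 × 2 × 4 = 64,000 bytes/s.
Capacity = 8 × 1,000,000 = 8,000,000 bytes.
8,000,000 / 64,000 ≈ 125 s → 125 seconds.

125 seconds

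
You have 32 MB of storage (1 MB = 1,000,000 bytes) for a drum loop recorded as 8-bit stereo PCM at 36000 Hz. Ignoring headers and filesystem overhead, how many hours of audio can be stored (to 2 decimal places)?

0.12 hours

Uncompressed byte rate = 36,000 × 1 × 2 = 72,000 bytes/s.
Capacity = 32 × 1,000,000 = 32,000,000 bytes.
32,000,000 / 72,000 ≈ 444.44 s → 0.12 hours.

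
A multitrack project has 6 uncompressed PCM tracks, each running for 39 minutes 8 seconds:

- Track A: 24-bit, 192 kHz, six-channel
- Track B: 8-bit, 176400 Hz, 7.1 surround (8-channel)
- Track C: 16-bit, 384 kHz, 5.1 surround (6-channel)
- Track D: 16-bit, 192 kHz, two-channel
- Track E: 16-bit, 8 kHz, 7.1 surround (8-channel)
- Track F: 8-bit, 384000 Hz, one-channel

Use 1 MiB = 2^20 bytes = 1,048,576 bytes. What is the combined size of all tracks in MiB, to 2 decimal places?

24083.34 MiB

39 minutes 8 seconds = 2,348 s.
Track A: 192,000 × 2,348 × 3 × 6 = 8,114,688,000 bytes.
Track B: 176,400 × 2,348 × 1 × 8 = 3,313,497,600 bytes.
Track C: 384,000 × 2,348 × 2 × 6 = 10,819,584,000 bytes.
Track D: 192,000 × 2,348 × 2 × 2 = 1,803,264,000 bytes.
Track E: 8,000 × 2,348 × 2 × 8 = 300,544,000 bytes.
Track F: 384,000 × 2,348 × 1 × 1 = 901,632,000 bytes.
Total = 25,253,209,600 bytes = 24083.34 MiB.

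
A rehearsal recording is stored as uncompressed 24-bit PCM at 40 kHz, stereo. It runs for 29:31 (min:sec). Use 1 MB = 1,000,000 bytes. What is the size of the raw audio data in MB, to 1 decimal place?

425.0 MB

Duration = 29:31 (min:sec) = 1,771 s.
Bytes = 40,000 samples/s × 1,771 s × 3 bytes/sample × 2 ch = 425,040,000 bytes.
425,040,000 / 1,000,000 = 425.0 MB.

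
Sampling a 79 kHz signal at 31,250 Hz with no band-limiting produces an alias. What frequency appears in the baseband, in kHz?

14.75 kHz

Nyquist = 31,250/2 = 15,625 Hz; 79,000 Hz exceeds it.
Alias = |79,000 − 3×31,250| = |79,000 − 93,750| = 14,750 Hz = 14.75 kHz.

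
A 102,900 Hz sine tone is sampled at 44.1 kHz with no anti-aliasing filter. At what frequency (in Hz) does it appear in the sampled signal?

Nyquist = 44,100/2 = 22,050 Hz; 102,900 Hz exceeds it.
Alias = |102,900 − 2×44,100| = |102,900 − 88,200| = 14,700 Hz.

14,700 Hz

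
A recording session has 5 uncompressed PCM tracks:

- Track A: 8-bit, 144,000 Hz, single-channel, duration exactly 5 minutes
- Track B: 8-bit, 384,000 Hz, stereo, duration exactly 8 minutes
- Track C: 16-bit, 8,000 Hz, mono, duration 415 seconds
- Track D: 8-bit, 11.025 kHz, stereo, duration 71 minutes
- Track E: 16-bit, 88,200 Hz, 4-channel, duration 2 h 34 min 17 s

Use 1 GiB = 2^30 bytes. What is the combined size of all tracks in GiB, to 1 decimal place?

6.6 GiB

Track A: exactly 5 minutes = 300 s; 144,000 × 300 × 1 × 1 = 43,200,000 bytes.
Track B: exactly 8 minutes = 480 s; 384,000 × 480 × 1 × 2 = 368,640,000 bytes.
Track C: 8,000 × 415 × 2 × 1 = 6,640,000 bytes.
Track D: 71 minutes = 4,260 s; 11,025 × 4,260 × 1 × 2 = 93,933,000 bytes.
Track E: 2 h 34 min 17 s = 9,257 s; 88,200 × 9,257 × 2 × 4 = 6,531,739,200 bytes.
Total = 7,044,152,200 bytes = 6.6 GiB.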